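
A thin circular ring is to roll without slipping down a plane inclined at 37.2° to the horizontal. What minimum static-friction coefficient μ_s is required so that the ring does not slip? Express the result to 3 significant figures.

With I = MR², the ratio k = I/(MR²) is 1.
Along the incline Mg sinθ − f = Ma, and torque about the center fR = Iα = kMR²(a/R) gives f = kMa.
These give a = g sinθ/(1+k) and the required friction f = kMg sinθ/(1+k).
With N = Mg cosθ, the no-slip condition f ≤ μN gives μ_min = f/N = k tanθ/(1+k).
μ_min = 1 × tan37.2° / 2 ≈ 0.380.

μ_min ≈ 0.380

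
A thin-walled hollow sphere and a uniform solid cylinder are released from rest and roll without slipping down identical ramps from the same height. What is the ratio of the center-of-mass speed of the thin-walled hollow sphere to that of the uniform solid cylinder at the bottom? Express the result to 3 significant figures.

Each satisfies Mgh = ½(1+k)Mv² with k = I/(MR²), so v ∝ 1/√(1+k).
For the thin-walled hollow sphere k = 2/3; for the uniform solid cylinder k = 0.5.
v₁/v₂ = √((1+k₂)/(1+k₁)) = √(1.5/1.667) ≈ 0.949.

v_ratio ≈ 0.949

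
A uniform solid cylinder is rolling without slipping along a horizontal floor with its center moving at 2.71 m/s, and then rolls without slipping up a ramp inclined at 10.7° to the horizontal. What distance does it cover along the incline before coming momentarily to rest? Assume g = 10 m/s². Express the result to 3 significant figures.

The moment of inertia is (1/2)MR², giving k ≡ I/(MR²) = 0.5.
Rolling without slipping gives ω = v/R, so the total kinetic energy is ½Mv² + ½Iω² = ½(1+k)Mv² = (3/4)Mv².
Setting this equal to Mgh gives the vertical rise h = (1+k)v₀²/(2g) = 1.5×2.71²/(2×10) = 0.5508 m.
Along the incline, d = h/sinθ = 0.5508/sin10.7° ≈ 2.97 m.

d ≈ 2.97 m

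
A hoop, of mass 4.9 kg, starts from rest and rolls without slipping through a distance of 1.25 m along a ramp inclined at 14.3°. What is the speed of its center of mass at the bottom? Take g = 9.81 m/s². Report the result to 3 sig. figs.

Here I = MR², so the shape factor k = I/(MR²) = 1.
Pure rolling means v = ωR; then KE = ½Mv² + ½I(v/R)² = ½(1+k)Mv² = Mv².
The vertical drop is h = L sinθ = 1.25 × sin14.3° = 0.3087 m.
Energy conservation: Mgh = Mv², so v = √(2gh/(1+k)) = √(2 × 9.81 × 0.3087 / 2) ≈ 1.74 m/s.

v ≈ 1.74 m/s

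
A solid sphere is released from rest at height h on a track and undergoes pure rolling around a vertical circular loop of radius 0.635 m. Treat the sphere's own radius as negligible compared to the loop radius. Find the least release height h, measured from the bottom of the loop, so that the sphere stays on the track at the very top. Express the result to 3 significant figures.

For this body I = (2/5)MR², i.e. k = I/(MR²) = 0.4.
At the top, contact is just lost when gravity alone supplies the centripetal force: Mg = Mv_top²/r, i.e. v_top² = gr.
With ω = v/R, the kinetic energy at speed v is ½(1+k)Mv² = (7/10)Mv².
Energy conservation from release (height h) to the top (height 2r): Mgh = Mg(2r) + (7/10)M·gr.
Thus h_min = 2r + (1+k)r/2 = r(2 + 1.4/2) = 0.635 × 2.7 ≈ 1.71 m.

h_min ≈ 1.71 m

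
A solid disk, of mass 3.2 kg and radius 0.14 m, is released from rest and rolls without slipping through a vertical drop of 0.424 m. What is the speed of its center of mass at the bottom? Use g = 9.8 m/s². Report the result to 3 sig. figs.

v ≈ 2.35 m/s

For this body I = (1/2)MR², i.e. k = I/(MR²) = 0.5.
Pure rolling means v = ωR; then KE = ½Mv² + ½I(v/R)² = ½(1+k)Mv² = (3/4)Mv².
Energy conservation: Mgh = (3/4)Mv², so v = √(2gh/(1+k)) = √(2 × 9.8 × 0.424 / 1.5) ≈ 2.35 m/s.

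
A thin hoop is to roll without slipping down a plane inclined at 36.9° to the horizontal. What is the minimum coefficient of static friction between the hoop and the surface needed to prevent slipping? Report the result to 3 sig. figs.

Here I = MR², so the shape factor k = I/(MR²) = 1.
Along the incline Mg sinθ − f = Ma, and torque about the center fR = Iα = kMR²(a/R) gives f = kMa.
These give a = g sinθ/(1+k) and the required friction f = kMg sinθ/(1+k).
With N = Mg cosθ, the no-slip condition f ≤ μN gives μ_min = f/N = k tanθ/(1+k).
μ_min = 1 × tan36.9° / 2 ≈ 0.375.

μ_min ≈ 0.375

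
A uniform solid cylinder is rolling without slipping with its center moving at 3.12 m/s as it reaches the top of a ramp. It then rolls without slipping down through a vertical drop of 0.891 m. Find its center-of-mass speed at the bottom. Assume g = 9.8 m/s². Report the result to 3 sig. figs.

v ≈ 4.62 m/s

For this body I = (1/2)MR², i.e. k = I/(MR²) = 0.5.
The rolling condition ω = v/R makes the rotational term ½I(v/R)² = ½kMv², so KE_total = ½(1+k)Mv² = (3/4)Mv².
Conserving energy between top and bottom: (3/4)Mv² = (3/4)Mv₀² + Mgh, hence v² = v₀² + 2gh/(1+k).
v = √(3.12² + 2×9.8×0.891/1.5) = √21.38 ≈ 4.62 m/s.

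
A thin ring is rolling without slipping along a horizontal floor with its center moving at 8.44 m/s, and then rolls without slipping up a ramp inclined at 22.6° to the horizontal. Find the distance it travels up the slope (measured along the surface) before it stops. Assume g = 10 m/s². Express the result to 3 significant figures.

d ≈ 18.5 m

For this body I = MR², i.e. k = I/(MR²) = 1.
Pure rolling means v = ωR; then KE = ½Mv² + ½I(v/R)² = ½(1+k)Mv² = Mv².
Setting this equal to Mgh gives the vertical rise h = (1+k)v₀²/(2g) = 2×8.44²/(2×10) = 7.123 m.
Along the incline, d = h/sinθ = 7.123/sin22.6° ≈ 18.5 m.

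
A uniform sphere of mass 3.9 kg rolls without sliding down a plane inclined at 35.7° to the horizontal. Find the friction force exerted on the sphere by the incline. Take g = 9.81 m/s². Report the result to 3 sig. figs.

Here I = (2/5)MR², so the shape factor k = I/(MR²) = 0.4.
Along the incline Mg sinθ − f = Ma, and torque about the center fR = Iα = kMR²(a/R) gives f = kMa.
Combining, a = g sinθ/(1+k) and f = kMa = kMg sinθ/(1+k).
f = 0.4 × 3.9 × 9.81 × sin35.7° / 1.4 ≈ 6.38 N.

f ≈ 6.38 N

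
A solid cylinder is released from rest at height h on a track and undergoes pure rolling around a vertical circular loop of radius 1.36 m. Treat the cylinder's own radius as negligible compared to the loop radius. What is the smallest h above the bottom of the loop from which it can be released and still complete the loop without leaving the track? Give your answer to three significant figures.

Here I = (1/2)MR², so the shape factor k = I/(MR²) = 0.5.
At the top of the loop, the minimum-contact condition is Mg = Mv_top²/r, so v_top² = gr.
With ω = v/R, the kinetic energy at speed v is ½(1+k)Mv² = (3/4)Mv².
Energy conservation from release (height h) to the top (height 2r): Mgh = Mg(2r) + (3/4)M·gr.
Thus h_min = 2r + (1+k)r/2 = r(2 + 1.5/2) = 1.36 × 2.75 ≈ 3.74 m.

h_min ≈ 3.74 m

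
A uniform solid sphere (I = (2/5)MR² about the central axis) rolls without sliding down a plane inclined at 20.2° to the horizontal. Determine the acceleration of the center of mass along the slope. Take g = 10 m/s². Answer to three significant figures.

Here I = (2/5)MR², so the shape factor k = I/(MR²) = 0.4.
Along the incline Mg sinθ − f = Ma, and torque about the center fR = Iα = kMR²(a/R) gives f = kMa.
Eliminating f: Mg sinθ = (1+k)Ma, so a = g sinθ/(1+k) = 10 × sin20.2° / 1.4 ≈ 2.47 m/s².

a ≈ 2.47 m/s²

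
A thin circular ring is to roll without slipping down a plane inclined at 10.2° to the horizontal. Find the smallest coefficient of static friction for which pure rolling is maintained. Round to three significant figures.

μ_min ≈ 0.0900

Here I = MR², so the shape factor k = I/(MR²) = 1.
Translational: Mg sinθ − f = Ma. Rotational about the CM: fR = Iα = kMRa, so f = kMa.
These give a = g sinθ/(1+k) and the required friction f = kMg sinθ/(1+k).
With N = Mg cosθ, the no-slip condition f ≤ μN gives μ_min = f/N = k tanθ/(1+k).
μ_min = 1 × tan10.2° / 2 ≈ 0.0900.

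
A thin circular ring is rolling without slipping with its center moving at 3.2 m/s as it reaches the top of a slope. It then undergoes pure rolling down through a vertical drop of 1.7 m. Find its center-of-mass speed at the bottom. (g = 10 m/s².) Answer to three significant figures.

Here I = MR², so the shape factor k = I/(MR²) = 1.
Pure rolling means v = ωR; then KE = ½Mv² + ½I(v/R)² = ½(1+k)Mv² = Mv².
Energy conservation: Mv₀² + Mgh = Mv², so v² = v₀² + 2gh/(1+k).
v = √(3.2² + 2×10×1.7/2) = √27.24 ≈ 5.22 m/s.

v ≈ 5.22 m/s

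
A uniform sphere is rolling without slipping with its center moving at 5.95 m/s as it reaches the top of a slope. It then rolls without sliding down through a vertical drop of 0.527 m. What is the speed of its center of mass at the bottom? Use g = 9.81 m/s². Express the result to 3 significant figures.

v ≈ 6.54 m/s

The moment of inertia is (2/5)MR², giving k ≡ I/(MR²) = 0.4.
The rolling condition ω = v/R makes the rotational term ½I(v/R)² = ½kMv², so KE_total = ½(1+k)Mv² = (7/10)Mv².
Conserving energy between top and bottom: (7/10)Mv² = (7/10)Mv₀² + Mgh, hence v² = v₀² + 2gh/(1+k).
v = √(5.95² + 2×9.81×0.527/1.4) = √42.79 ≈ 6.54 m/s.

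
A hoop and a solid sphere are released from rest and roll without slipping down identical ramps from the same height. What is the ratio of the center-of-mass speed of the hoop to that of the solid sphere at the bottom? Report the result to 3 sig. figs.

Each satisfies Mgh = ½(1+k)Mv² with k = I/(MR²), so v ∝ 1/√(1+k).
For the hoop k = 1; for the solid sphere k = 0.4.
v₁/v₂ = √((1+k₂)/(1+k₁)) = √(1.4/2) ≈ 0.837.

v_ratio ≈ 0.837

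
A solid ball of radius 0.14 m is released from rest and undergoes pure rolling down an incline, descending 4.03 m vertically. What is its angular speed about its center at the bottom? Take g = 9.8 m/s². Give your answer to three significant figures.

Here I = (2/5)MR², so the shape factor k = I/(MR²) = 0.4.
The rolling condition ω = v/R makes the rotational term ½I(v/R)² = ½kMv², so KE_total = ½(1+k)Mv² = (7/10)Mv².
Energy conservation Mgh = ½(1+k)Mv² gives v = √(2gh/(1+k)) = √(2 × 9.8 × 4.03 / 1.4) = 7.511 m/s.
The angular speed follows from ω = v/R = 7.511/0.14 ≈ 53.7 rad/s.

ω ≈ 53.7 rad/s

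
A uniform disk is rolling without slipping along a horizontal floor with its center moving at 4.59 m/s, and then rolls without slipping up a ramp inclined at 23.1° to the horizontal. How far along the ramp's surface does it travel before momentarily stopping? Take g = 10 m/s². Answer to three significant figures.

For this body I = (1/2)MR², i.e. k = I/(MR²) = 0.5.
The rolling condition ω = v/R makes the rotational term ½I(v/R)² = ½kMv², so KE_total = ½(1+k)Mv² = (3/4)Mv².
Setting this equal to Mgh gives the vertical rise h = (1+k)v₀²/(2g) = 1.5×4.59²/(2×10) = 1.58 m.
The distance along the slope is d = h/sinθ = 1.58/sin23.1° ≈ 4.03 m.

d ≈ 4.03 m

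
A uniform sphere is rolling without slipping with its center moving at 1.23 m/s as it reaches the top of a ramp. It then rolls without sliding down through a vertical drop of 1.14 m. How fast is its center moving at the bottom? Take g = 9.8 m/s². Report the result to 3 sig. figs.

With I = (2/5)MR², the ratio k = I/(MR²) is 0.4.
Since it rolls without slipping, ω = v/R and KE = ½Mv² + ½Iω² = ½(1+k)Mv² = (7/10)Mv².
Energy conservation: (7/10)Mv₀² + Mgh = (7/10)Mv², so v² = v₀² + 2gh/(1+k).
v = √(1.23² + 2×9.8×1.14/1.4) = √17.47 ≈ 4.18 m/s.

v ≈ 4.18 m/s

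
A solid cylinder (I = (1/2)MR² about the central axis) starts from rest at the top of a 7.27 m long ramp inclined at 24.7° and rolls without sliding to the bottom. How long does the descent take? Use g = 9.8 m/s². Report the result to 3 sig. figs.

Here I = (1/2)MR², so the shape factor k = I/(MR²) = 0.5.
Along the incline Mg sinθ − f = Ma, and torque about the center fR = Iα = kMR²(a/R) gives f = kMa.
Hence a = g sinθ/(1+k) = 9.8×sin24.7°/1.5 = 2.73 m/s².
With constant a from rest, t = √(2L/a) = √(2·7.27/2.73) ≈ 2.31 s.

t ≈ 2.31 s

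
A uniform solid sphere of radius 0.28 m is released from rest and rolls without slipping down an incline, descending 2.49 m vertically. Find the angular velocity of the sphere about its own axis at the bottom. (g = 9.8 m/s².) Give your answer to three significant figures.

ω ≈ 21.1 rad/s

The moment of inertia is (2/5)MR², giving k ≡ I/(MR²) = 0.4.
Pure rolling means v = ωR; then KE = ½Mv² + ½I(v/R)² = ½(1+k)Mv² = (7/10)Mv².
Energy conservation Mgh = ½(1+k)Mv² gives v = √(2gh/(1+k)) = √(2 × 9.8 × 2.49 / 1.4) = 5.904 m/s.
The angular speed follows from ω = v/R = 5.904/0.28 ≈ 21.1 rad/s.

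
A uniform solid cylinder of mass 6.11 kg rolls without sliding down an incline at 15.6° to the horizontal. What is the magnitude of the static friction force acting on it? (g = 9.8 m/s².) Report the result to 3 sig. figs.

f ≈ 5.37 N

The moment of inertia is (1/2)MR², giving k ≡ I/(MR²) = 0.5.
Translational: Mg sinθ − f = Ma. Rotational about the CM: fR = Iα = kMRa, so f = kMa.
Combining, a = g sinθ/(1+k) and f = kMa = kMg sinθ/(1+k).
f = 0.5 × 6.11 × 9.8 × sin15.6° / 1.5 ≈ 5.37 N.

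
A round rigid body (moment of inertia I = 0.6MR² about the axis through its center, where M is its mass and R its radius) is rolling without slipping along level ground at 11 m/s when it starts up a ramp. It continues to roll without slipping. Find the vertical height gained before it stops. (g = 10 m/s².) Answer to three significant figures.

With I = 0.6MR², the ratio k = I/(MR²) is 0.6.
Since it rolls without slipping, ω = v/R and KE = ½Mv² + ½Iω² = ½(1+k)Mv² = (4/5)Mv².
All of this converts to potential energy at the highest point: (4/5)Mv₀² = Mgh.
Thus h = (1+k)v₀²/(2g) = 1.6 × 11² / (2 × 10) ≈ 9.68 m.

h ≈ 9.68 m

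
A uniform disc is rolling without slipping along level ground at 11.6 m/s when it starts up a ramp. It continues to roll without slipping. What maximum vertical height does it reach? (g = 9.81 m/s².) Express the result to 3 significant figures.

h ≈ 10.3 m

The moment of inertia is (1/2)MR², giving k ≡ I/(MR²) = 0.5.
Pure rolling means v = ωR; then KE = ½Mv² + ½I(v/R)² = ½(1+k)Mv² = (3/4)Mv².
All of this converts to potential energy at the highest point: (3/4)Mv₀² = Mgh.
Thus h = (1+k)v₀²/(2g) = 1.5 × 11.6² / (2 × 9.81) ≈ 10.3 m.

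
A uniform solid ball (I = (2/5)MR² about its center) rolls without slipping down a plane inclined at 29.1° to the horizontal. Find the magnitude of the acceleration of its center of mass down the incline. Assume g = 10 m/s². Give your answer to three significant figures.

a ≈ 3.47 m/s²

With I = (2/5)MR², the ratio k = I/(MR²) is 0.4.
Translational: Mg sinθ − f = Ma. Rotational about the CM: fR = Iα = kMRa, so f = kMa.
Eliminating f: Mg sinθ = (1+k)Ma, so a = g sinθ/(1+k) = 10 × sin29.1° / 1.4 ≈ 3.47 m/s².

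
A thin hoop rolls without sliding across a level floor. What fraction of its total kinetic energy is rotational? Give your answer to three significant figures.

fraction ≈ 0.500

The moment of inertia is MR², giving k ≡ I/(MR²) = 1.
With ω = v/R, KE_trans = ½Mv² and KE_rot = ½Iω² = ½kMv², so KE_total = ½(1+k)Mv².
The rotational fraction is therefore k/(1+k) = 1/2 ≈ 0.500.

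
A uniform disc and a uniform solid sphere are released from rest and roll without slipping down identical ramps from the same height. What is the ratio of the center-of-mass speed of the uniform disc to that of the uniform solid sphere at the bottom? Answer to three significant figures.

Each satisfies Mgh = ½(1+k)Mv² with k = I/(MR²), so v ∝ 1/√(1+k).
For the uniform disc k = 0.5; for the uniform solid sphere k = 0.4.
v₁/v₂ = √((1+k₂)/(1+k₁)) = √(1.4/1.5) ≈ 0.966.

v_ratio ≈ 0.966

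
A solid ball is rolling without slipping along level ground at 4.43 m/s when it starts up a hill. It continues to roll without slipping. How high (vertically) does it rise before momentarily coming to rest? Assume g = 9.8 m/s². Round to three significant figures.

h ≈ 1.40 m

For this body I = (2/5)MR², i.e. k = I/(MR²) = 0.4.
The rolling condition ω = v/R makes the rotational term ½I(v/R)² = ½kMv², so KE_total = ½(1+k)Mv² = (7/10)Mv².
At the top the kinetic energy is zero, so (7/10)Mv₀² = Mgh.
Thus h = (1+k)v₀²/(2g) = 1.4 × 4.43² / (2 × 9.8) ≈ 1.40 m.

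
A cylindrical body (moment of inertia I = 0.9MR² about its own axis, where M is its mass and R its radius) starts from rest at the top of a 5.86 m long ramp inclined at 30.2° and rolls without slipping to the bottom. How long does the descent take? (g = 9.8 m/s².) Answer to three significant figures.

t ≈ 2.13 s

With I = 0.9MR², the ratio k = I/(MR²) is 0.9.
Along the incline Mg sinθ − f = Ma, and torque about the center fR = Iα = kMR²(a/R) gives f = kMa.
Hence a = g sinθ/(1+k) = 9.8×sin30.2°/1.9 = 2.595 m/s².
With constant a from rest, t = √(2L/a) = √(2·5.86/2.595) ≈ 2.13 s.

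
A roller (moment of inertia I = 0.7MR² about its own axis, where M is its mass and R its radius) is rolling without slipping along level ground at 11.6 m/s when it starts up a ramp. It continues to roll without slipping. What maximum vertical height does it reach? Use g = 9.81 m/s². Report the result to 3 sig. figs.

h ≈ 11.7 m

With I = 0.7MR², the ratio k = I/(MR²) is 0.7.
Since it rolls without slipping, ω = v/R and KE = ½Mv² + ½Iω² = ½(1+k)Mv² = (17/20)Mv².
All of this converts to potential energy at the highest point: (17/20)Mv₀² = Mgh.
Thus h = (1+k)v₀²/(2g) = 1.7 × 11.6² / (2 × 9.81) ≈ 11.7 m.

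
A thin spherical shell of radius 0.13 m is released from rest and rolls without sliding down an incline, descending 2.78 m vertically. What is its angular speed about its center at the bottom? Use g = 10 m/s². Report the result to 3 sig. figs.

The moment of inertia is (2/3)MR², giving k ≡ I/(MR²) = 2/3.
Since it rolls without slipping, ω = v/R and KE = ½Mv² + ½Iω² = ½(1+k)Mv² = (5/6)Mv².
Energy conservation Mgh = ½(1+k)Mv² gives v = √(2gh/(1+k)) = √(2 × 10 × 2.78 / 1.667) = 5.776 m/s.
The angular speed follows from ω = v/R = 5.776/0.13 ≈ 44.4 rad/s.

ω ≈ 44.4 rad/s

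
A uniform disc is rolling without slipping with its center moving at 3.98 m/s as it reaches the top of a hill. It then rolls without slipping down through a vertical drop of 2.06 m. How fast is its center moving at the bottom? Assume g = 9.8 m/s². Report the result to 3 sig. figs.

v ≈ 6.54 m/s

With I = (1/2)MR², the ratio k = I/(MR²) is 0.5.
Pure rolling means v = ωR; then KE = ½Mv² + ½I(v/R)² = ½(1+k)Mv² = (3/4)Mv².
Conserving energy between top and bottom: (3/4)Mv² = (3/4)Mv₀² + Mgh, hence v² = v₀² + 2gh/(1+k).
v = √(3.98² + 2×9.8×2.06/1.5) = √42.76 ≈ 6.54 m/s.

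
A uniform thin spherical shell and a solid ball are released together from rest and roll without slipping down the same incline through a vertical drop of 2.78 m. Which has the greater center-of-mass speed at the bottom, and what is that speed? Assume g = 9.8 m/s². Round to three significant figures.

For rolling without slipping, Mgh = ½(1+k)Mv² where k = I/(MR²), so v = √(2gh/(1+k)).
Uniform thin spherical shell: k = 2/3, giving v = √(2×9.8×2.78/1.667) = 5.718 m/s.
Solid ball: k = 0.4, giving v = √(2×9.8×2.78/1.4) = 6.239 m/s.
The smaller k wins: the solid ball, at ≈ 6.24 m/s.

the solid ball, at v ≈ 6.24 m/s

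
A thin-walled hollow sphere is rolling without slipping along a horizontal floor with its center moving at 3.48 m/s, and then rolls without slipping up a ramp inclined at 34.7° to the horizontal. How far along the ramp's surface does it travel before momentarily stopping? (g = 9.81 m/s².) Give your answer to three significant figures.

d ≈ 1.81 m

Here I = (2/3)MR², so the shape factor k = I/(MR²) = 2/3.
Pure rolling means v = ωR; then KE = ½Mv² + ½I(v/R)² = ½(1+k)Mv² = (5/6)Mv².
Setting this equal to Mgh gives the vertical rise h = (1+k)v₀²/(2g) = 1.667×3.48²/(2×9.81) = 1.029 m.
The distance along the slope is d = h/sinθ = 1.029/sin34.7° ≈ 1.81 m.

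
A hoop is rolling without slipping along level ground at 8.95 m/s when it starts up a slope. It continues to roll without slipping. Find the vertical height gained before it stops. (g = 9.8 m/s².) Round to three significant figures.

h ≈ 8.17 m

For this body I = MR², i.e. k = I/(MR²) = 1.
Rolling without slipping gives ω = v/R, so the total kinetic energy is ½Mv² + ½Iω² = ½(1+k)Mv² = Mv².
All of this converts to potential energy at the highest point: Mv₀² = Mgh.
Thus h = (1+k)v₀²/(2g) = 2 × 8.95² / (2 × 9.8) ≈ 8.17 m.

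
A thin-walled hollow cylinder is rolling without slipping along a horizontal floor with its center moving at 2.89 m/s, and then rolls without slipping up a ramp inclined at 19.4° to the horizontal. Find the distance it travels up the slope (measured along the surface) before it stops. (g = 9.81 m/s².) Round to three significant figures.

For this body I = MR², i.e. k = I/(MR²) = 1.
Rolling without slipping gives ω = v/R, so the total kinetic energy is ½Mv² + ½Iω² = ½(1+k)Mv² = Mv².
Setting this equal to Mgh gives the vertical rise h = (1+k)v₀²/(2g) = 2×2.89²/(2×9.81) = 0.8514 m.
The distance along the slope is d = h/sinθ = 0.8514/sin19.4° ≈ 2.56 m.

d ≈ 2.56 m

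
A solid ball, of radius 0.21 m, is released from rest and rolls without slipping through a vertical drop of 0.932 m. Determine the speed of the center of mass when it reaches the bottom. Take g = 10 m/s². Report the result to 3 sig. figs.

v ≈ 3.65 m/s

The moment of inertia is (2/5)MR², giving k ≡ I/(MR²) = 0.4.
Since it rolls without slipping, ω = v/R and KE = ½Mv² + ½Iω² = ½(1+k)Mv² = (7/10)Mv².
Setting Mgh = (7/10)Mv² gives v = √(2gh/(1+k)) = √(2·10·0.932/1.4) ≈ 3.65 m/s.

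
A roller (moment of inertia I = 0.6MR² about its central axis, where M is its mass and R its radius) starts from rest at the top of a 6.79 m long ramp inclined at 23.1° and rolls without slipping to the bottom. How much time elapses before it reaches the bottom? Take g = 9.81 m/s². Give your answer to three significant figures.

With I = 0.6MR², the ratio k = I/(MR²) is 0.6.
Newton's second law down the slope: Mg sinθ − f = Ma. The torque equation fR = Iα (with α = a/R) gives f = kMa.
Hence a = g sinθ/(1+k) = 9.81×sin23.1°/1.6 = 2.406 m/s².
With constant a from rest, t = √(2L/a) = √(2·6.79/2.406) ≈ 2.38 s.

t ≈ 2.38 s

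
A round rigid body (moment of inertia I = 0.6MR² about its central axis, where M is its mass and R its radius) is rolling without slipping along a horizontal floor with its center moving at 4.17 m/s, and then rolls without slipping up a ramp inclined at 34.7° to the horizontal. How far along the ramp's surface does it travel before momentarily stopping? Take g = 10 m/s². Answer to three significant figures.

d ≈ 2.44 m

For this body I = 0.6MR², i.e. k = I/(MR²) = 0.6.
Pure rolling means v = ωR; then KE = ½Mv² + ½I(v/R)² = ½(1+k)Mv² = (4/5)Mv².
Setting this equal to Mgh gives the vertical rise h = (1+k)v₀²/(2g) = 1.6×4.17²/(2×10) = 1.391 m.
Along the incline, d = h/sinθ = 1.391/sin34.7° ≈ 2.44 m.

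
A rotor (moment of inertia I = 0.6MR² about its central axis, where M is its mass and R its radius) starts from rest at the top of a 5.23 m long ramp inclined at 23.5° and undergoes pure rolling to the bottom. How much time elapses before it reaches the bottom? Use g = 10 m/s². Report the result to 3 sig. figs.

t ≈ 2.05 s

For this body I = 0.6MR², i.e. k = I/(MR²) = 0.6.
Newton's second law down the slope: Mg sinθ − f = Ma. The torque equation fR = Iα (with α = a/R) gives f = kMa.
Hence a = g sinθ/(1+k) = 10×sin23.5°/1.6 = 2.492 m/s².
Starting from rest, L = ½at², so t = √(2L/a) = √(2×5.23/2.492) ≈ 2.05 s.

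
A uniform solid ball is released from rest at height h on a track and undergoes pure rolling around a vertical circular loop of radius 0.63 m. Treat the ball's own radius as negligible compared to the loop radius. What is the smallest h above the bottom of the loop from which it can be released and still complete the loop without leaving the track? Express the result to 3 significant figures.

h_min ≈ 1.70 m

The moment of inertia is (2/5)MR², giving k ≡ I/(MR²) = 0.4.
At the top, contact is just lost when gravity alone supplies the centripetal force: Mg = Mv_top²/r, i.e. v_top² = gr.
With ω = v/R, the kinetic energy at speed v is ½(1+k)Mv² = (7/10)Mv².
Energy conservation from release (height h) to the top (height 2r): Mgh = Mg(2r) + (7/10)M·gr.
Thus h_min = 2r + (1+k)r/2 = r(2 + 1.4/2) = 0.63 × 2.7 ≈ 1.70 m.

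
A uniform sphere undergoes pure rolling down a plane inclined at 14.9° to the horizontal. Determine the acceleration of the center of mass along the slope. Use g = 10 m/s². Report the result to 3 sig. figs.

The moment of inertia is (2/5)MR², giving k ≡ I/(MR²) = 0.4.
Translational: Mg sinθ − f = Ma. Rotational about the CM: fR = Iα = kMRa, so f = kMa.
Eliminating f: Mg sinθ = (1+k)Ma, so a = g sinθ/(1+k) = 10 × sin14.9° / 1.4 ≈ 1.84 m/s².

a ≈ 1.84 m/s²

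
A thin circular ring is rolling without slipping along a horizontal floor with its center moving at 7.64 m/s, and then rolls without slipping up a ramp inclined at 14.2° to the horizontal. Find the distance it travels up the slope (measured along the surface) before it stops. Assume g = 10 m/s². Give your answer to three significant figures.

d ≈ 23.8 m

Here I = MR², so the shape factor k = I/(MR²) = 1.
The rolling condition ω = v/R makes the rotational term ½I(v/R)² = ½kMv², so KE_total = ½(1+k)Mv² = Mv².
Setting this equal to Mgh gives the vertical rise h = (1+k)v₀²/(2g) = 2×7.64²/(2×10) = 5.837 m.
The distance along the slope is d = h/sinθ = 5.837/sin14.2° ≈ 23.8 m.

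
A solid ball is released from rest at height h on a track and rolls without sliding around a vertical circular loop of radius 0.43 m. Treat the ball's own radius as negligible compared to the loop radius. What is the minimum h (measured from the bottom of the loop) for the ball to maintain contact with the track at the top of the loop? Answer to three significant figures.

h_min ≈ 1.16 m

Here I = (2/5)MR², so the shape factor k = I/(MR²) = 0.4.
At the top, contact is just lost when gravity alone supplies the centripetal force: Mg = Mv_top²/r, i.e. v_top² = gr.
With ω = v/R, the kinetic energy at speed v is ½(1+k)Mv² = (7/10)Mv².
Energy conservation from release (height h) to the top (height 2r): Mgh = Mg(2r) + (7/10)M·gr.
Thus h_min = 2r + (1+k)r/2 = r(2 + 1.4/2) = 0.43 × 2.7 ≈ 1.16 m.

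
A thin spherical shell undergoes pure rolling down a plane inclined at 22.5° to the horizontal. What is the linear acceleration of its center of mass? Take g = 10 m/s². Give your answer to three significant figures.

a ≈ 2.30 m/s²

The moment of inertia is (2/3)MR², giving k ≡ I/(MR²) = 2/3.
Along the incline Mg sinθ − f = Ma, and torque about the center fR = Iα = kMR²(a/R) gives f = kMa.
Eliminating f: Mg sinθ = (1+k)Ma, so a = g sinθ/(1+k) = 10 × sin22.5° / 1.667 ≈ 2.30 m/s².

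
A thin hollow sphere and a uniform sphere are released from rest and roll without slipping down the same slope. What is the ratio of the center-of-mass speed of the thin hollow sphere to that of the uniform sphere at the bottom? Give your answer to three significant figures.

v_ratio ≈ 0.917

Each satisfies Mgh = ½(1+k)Mv² with k = I/(MR²), so v ∝ 1/√(1+k).
For the thin hollow sphere k = 2/3; for the uniform sphere k = 0.4.
v₁/v₂ = √((1+k₂)/(1+k₁)) = √(1.4/1.667) ≈ 0.917.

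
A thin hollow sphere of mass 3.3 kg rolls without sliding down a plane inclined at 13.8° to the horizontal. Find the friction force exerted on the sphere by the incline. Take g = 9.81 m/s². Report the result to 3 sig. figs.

f ≈ 3.09 N

With I = (2/3)MR², the ratio k = I/(MR²) is 2/3.
Translational: Mg sinθ − f = Ma. Rotational about the CM: fR = Iα = kMRa, so f = kMa.
Combining, a = g sinθ/(1+k) and f = kMa = kMg sinθ/(1+k).
f = (2/3) × 3.3 × 9.81 × sin13.8° / 1.667 ≈ 3.09 N.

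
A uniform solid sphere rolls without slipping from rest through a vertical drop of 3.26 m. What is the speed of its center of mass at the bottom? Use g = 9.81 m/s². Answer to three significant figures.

v ≈ 6.76 m/s

The moment of inertia is (2/5)MR², giving k ≡ I/(MR²) = 0.4.
Rolling without slipping gives ω = v/R, so the total kinetic energy is ½Mv² + ½Iω² = ½(1+k)Mv² = (7/10)Mv².
Setting Mgh = (7/10)Mv² gives v = √(2gh/(1+k)) = √(2·9.81·3.26/1.4) ≈ 6.76 m/s.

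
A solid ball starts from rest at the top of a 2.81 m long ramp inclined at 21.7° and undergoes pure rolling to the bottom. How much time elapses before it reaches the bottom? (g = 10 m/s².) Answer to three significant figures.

The moment of inertia is (2/5)MR², giving k ≡ I/(MR²) = 0.4.
Translational: Mg sinθ − f = Ma. Rotational about the CM: fR = Iα = kMRa, so f = kMa.
Hence a = g sinθ/(1+k) = 10×sin21.7°/1.4 = 2.641 m/s².
With constant a from rest, t = √(2L/a) = √(2·2.81/2.641) ≈ 1.46 s.

t ≈ 1.46 s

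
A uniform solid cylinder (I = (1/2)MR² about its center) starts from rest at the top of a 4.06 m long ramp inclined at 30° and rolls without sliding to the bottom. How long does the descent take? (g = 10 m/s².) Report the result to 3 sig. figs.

For this body I = (1/2)MR², i.e. k = I/(MR²) = 0.5.
Newton's second law down the slope: Mg sinθ − f = Ma. The torque equation fR = Iα (with α = a/R) gives f = kMa.
Hence a = g sinθ/(1+k) = 10×sin30°/1.5 = 3.333 m/s².
Starting from rest, L = ½at², so t = √(2L/a) = √(2×4.06/3.333) ≈ 1.56 s.

t ≈ 1.56 s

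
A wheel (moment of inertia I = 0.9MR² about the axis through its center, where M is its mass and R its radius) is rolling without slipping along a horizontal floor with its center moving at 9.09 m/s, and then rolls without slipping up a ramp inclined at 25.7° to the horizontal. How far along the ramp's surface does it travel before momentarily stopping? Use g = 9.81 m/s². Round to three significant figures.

For this body I = 0.9MR², i.e. k = I/(MR²) = 0.9.
Pure rolling means v = ωR; then KE = ½Mv² + ½I(v/R)² = ½(1+k)Mv² = (19/20)Mv².
Setting this equal to Mgh gives the vertical rise h = (1+k)v₀²/(2g) = 1.9×9.09²/(2×9.81) = 8.002 m.
The distance along the slope is d = h/sinθ = 8.002/sin25.7° ≈ 18.5 m.

d ≈ 18.5 m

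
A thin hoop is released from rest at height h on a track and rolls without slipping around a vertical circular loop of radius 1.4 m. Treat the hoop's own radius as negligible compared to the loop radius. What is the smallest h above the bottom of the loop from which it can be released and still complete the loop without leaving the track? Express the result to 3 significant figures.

With I = MR², the ratio k = I/(MR²) is 1.
At the top of the loop, the minimum-contact condition is Mg = Mv_top²/r, so v_top² = gr.
With ω = v/R, the kinetic energy at speed v is ½(1+k)Mv² = Mv².
Energy conservation from release (height h) to the top (height 2r): Mgh = Mg(2r) + M·gr.
Thus h_min = 2r + (1+k)r/2 = r(2 + 2/2) = 1.4 × 3 ≈ 4.20 m.

h_min ≈ 4.20 m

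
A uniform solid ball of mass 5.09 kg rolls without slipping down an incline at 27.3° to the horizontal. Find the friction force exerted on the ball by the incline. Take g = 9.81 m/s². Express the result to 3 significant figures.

f ≈ 6.54 N

Here I = (2/5)MR², so the shape factor k = I/(MR²) = 0.4.
Newton's second law down the slope: Mg sinθ − f = Ma. The torque equation fR = Iα (with α = a/R) gives f = kMa.
Combining, a = g sinθ/(1+k) and f = kMa = kMg sinθ/(1+k).
f = 0.4 × 5.09 × 9.81 × sin27.3° / 1.4 ≈ 6.54 N.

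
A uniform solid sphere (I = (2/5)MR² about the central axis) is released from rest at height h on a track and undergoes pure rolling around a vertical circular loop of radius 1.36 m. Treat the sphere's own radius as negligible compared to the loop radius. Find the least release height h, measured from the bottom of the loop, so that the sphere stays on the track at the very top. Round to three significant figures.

With I = (2/5)MR², the ratio k = I/(MR²) is 0.4.
At the top of the loop, the minimum-contact condition is Mg = Mv_top²/r, so v_top² = gr.
With ω = v/R, the kinetic energy at speed v is ½(1+k)Mv² = (7/10)Mv².
Energy conservation from release (height h) to the top (height 2r): Mgh = Mg(2r) + (7/10)M·gr.
Thus h_min = 2r + (1+k)r/2 = r(2 + 1.4/2) = 1.36 × 2.7 ≈ 3.67 m.

h_min ≈ 3.67 m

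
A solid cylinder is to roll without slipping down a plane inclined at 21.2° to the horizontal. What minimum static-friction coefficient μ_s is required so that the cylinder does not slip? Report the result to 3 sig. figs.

μ_min ≈ 0.129

The moment of inertia is (1/2)MR², giving k ≡ I/(MR²) = 0.5.
Newton's second law down the slope: Mg sinθ − f = Ma. The torque equation fR = Iα (with α = a/R) gives f = kMa.
These give a = g sinθ/(1+k) and the required friction f = kMg sinθ/(1+k).
The normal force is N = Mg cosθ, so μ_min = f/N = k tanθ/(1+k).
μ_min = 0.5 × tan21.2° / 1.5 ≈ 0.129.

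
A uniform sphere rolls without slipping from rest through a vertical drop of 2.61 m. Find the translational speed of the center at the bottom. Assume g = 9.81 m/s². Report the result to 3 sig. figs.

With I = (2/5)MR², the ratio k = I/(MR²) is 0.4.
Since it rolls without slipping, ω = v/R and KE = ½Mv² + ½Iω² = ½(1+k)Mv² = (7/10)Mv².
Energy conservation: Mgh = (7/10)Mv², so v = √(2gh/(1+k)) = √(2 × 9.81 × 2.61 / 1.4) ≈ 6.05 m/s.

v ≈ 6.05 m/s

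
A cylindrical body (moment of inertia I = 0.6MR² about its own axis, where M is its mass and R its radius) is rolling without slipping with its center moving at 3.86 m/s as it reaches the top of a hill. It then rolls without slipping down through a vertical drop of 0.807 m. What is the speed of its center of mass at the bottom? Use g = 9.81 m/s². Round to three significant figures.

Here I = 0.6MR², so the shape factor k = I/(MR²) = 0.6.
Pure rolling means v = ωR; then KE = ½Mv² + ½I(v/R)² = ½(1+k)Mv² = (4/5)Mv².
Energy conservation: (4/5)Mv₀² + Mgh = (4/5)Mv², so v² = v₀² + 2gh/(1+k).
v = √(3.86² + 2×9.81×0.807/1.6) = √24.8 ≈ 4.98 m/s.

v ≈ 4.98 m/s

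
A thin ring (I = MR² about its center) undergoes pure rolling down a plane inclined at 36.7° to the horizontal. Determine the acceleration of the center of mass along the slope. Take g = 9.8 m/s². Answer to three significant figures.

a ≈ 2.93 m/s²

For this body I = MR², i.e. k = I/(MR²) = 1.
Newton's second law down the slope: Mg sinθ − f = Ma. The torque equation fR = Iα (with α = a/R) gives f = kMa.
Eliminating f: Mg sinθ = (1+k)Ma, so a = g sinθ/(1+k) = 9.8 × sin36.7° / 2 ≈ 2.93 m/s².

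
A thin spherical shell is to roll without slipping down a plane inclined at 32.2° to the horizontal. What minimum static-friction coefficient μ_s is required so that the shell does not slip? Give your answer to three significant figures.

For this body I = (2/3)MR², i.e. k = I/(MR²) = 2/3.
Translational: Mg sinθ − f = Ma. Rotational about the CM: fR = Iα = kMRa, so f = kMa.
These give a = g sinθ/(1+k) and the required friction f = kMg sinθ/(1+k).
With N = Mg cosθ, the no-slip condition f ≤ μN gives μ_min = f/N = k tanθ/(1+k).
μ_min = (2/3) × tan32.2° / 1.667 ≈ 0.252.

μ_min ≈ 0.252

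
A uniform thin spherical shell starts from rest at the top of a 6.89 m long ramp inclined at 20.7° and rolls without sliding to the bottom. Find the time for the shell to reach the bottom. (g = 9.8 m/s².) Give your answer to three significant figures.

t ≈ 2.57 s

For this body I = (2/3)MR², i.e. k = I/(MR²) = 2/3.
Along the incline Mg sinθ − f = Ma, and torque about the center fR = Iα = kMR²(a/R) gives f = kMa.
Hence a = g sinθ/(1+k) = 9.8×sin20.7°/1.667 = 2.078 m/s².
Starting from rest, L = ½at², so t = √(2L/a) = √(2×6.89/2.078) ≈ 2.57 s.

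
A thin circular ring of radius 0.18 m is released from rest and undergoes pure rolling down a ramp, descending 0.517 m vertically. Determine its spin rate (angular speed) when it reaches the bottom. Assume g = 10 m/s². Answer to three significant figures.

For this body I = MR², i.e. k = I/(MR²) = 1.
Rolling without slipping gives ω = v/R, so the total kinetic energy is ½Mv² + ½Iω² = ½(1+k)Mv² = Mv².
Energy conservation Mgh = ½(1+k)Mv² gives v = √(2gh/(1+k)) = √(2 × 10 × 0.517 / 2) = 2.274 m/s.
Then ω = v/R = 2.274 / 0.18 ≈ 12.6 rad/s.

ω ≈ 12.6 rad/s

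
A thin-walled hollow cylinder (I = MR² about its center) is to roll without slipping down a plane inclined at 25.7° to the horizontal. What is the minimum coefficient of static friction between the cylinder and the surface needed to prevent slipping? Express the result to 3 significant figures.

μ_min ≈ 0.241

For this body I = MR², i.e. k = I/(MR²) = 1.
Translational: Mg sinθ − f = Ma. Rotational about the CM: fR = Iα = kMRa, so f = kMa.
These give a = g sinθ/(1+k) and the required friction f = kMg sinθ/(1+k).
The normal force is N = Mg cosθ, so μ_min = f/N = k tanθ/(1+k).
μ_min = 1 × tan25.7° / 2 ≈ 0.241.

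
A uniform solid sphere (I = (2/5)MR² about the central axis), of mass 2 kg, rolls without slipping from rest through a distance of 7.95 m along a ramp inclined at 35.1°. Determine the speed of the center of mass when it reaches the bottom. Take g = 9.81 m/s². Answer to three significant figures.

v ≈ 8.00 m/s

With I = (2/5)MR², the ratio k = I/(MR²) is 0.4.
The rolling condition ω = v/R makes the rotational term ½I(v/R)² = ½kMv², so KE_total = ½(1+k)Mv² = (7/10)Mv².
The vertical drop is h = L sinθ = 7.95 × sin35.1° = 4.571 m.
Setting Mgh = (7/10)Mv² gives v = √(2gh/(1+k)) = √(2·9.81·4.571/1.4) ≈ 8.00 m/s.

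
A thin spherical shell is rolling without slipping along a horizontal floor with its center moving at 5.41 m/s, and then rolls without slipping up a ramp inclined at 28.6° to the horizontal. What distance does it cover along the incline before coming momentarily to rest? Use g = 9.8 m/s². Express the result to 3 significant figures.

With I = (2/3)MR², the ratio k = I/(MR²) is 2/3.
The rolling condition ω = v/R makes the rotational term ½I(v/R)² = ½kMv², so KE_total = ½(1+k)Mv² = (5/6)Mv².
Setting this equal to Mgh gives the vertical rise h = (1+k)v₀²/(2g) = 1.667×5.41²/(2×9.8) = 2.489 m.
Along the incline, d = h/sinθ = 2.489/sin28.6° ≈ 5.20 m.

d ≈ 5.20 m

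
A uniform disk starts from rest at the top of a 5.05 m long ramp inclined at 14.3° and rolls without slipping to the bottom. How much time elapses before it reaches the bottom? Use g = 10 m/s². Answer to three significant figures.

t ≈ 2.48 s

For this body I = (1/2)MR², i.e. k = I/(MR²) = 0.5.
Translational: Mg sinθ − f = Ma. Rotational about the CM: fR = Iα = kMRa, so f = kMa.
Hence a = g sinθ/(1+k) = 10×sin14.3°/1.5 = 1.647 m/s².
With constant a from rest, t = √(2L/a) = √(2·5.05/1.647) ≈ 2.48 s.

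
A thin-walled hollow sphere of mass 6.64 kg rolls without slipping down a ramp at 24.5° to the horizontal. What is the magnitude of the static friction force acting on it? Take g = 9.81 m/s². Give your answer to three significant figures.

f ≈ 10.8 N

The moment of inertia is (2/3)MR², giving k ≡ I/(MR²) = 2/3.
Along the incline Mg sinθ − f = Ma, and torque about the center fR = Iα = kMR²(a/R) gives f = kMa.
Combining, a = g sinθ/(1+k) and f = kMa = kMg sinθ/(1+k).
f = (2/3) × 6.64 × 9.81 × sin24.5° / 1.667 ≈ 10.8 N.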